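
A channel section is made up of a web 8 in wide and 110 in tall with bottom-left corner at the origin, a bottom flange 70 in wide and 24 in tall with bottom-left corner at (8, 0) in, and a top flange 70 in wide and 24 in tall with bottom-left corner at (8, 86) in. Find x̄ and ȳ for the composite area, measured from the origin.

x̄ = 34.91 in, ȳ = 55.00 in

Part | A | x̄ᵢ | ȳᵢ | A·x̄ᵢ | A·ȳᵢ
web | 880.00 | 4.00 | 55.00 | 3520.00 | 48400.00
bottom flange | 1680.00 | 43.00 | 12.00 | 72240.00 | 20160.00
top flange | 1680.00 | 43.00 | 98.00 | 72240.00 | 164640.00
Σ | 4240.00 |  |  | 148000.00 | 233200.00
x̄ = 148000.00 / 4240.00 = 34.91 in
ȳ = 233200.00 / 4240.00 = 55.00 in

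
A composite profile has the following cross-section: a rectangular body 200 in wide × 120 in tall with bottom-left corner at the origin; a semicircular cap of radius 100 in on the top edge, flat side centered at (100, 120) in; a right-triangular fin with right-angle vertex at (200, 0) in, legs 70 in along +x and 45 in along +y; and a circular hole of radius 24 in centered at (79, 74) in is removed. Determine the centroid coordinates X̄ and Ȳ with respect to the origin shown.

X̄ = 105.88 in, Ȳ = 98.33 in

rectangular body: A = 200 × 120 = 24000.00, centroid at (100.00, 60.00).
semicircular top: A = ½π·100² = 15707.96, centroid at (100.00, 162.44).
triangular fin: A = ½·70·45 = 1575.00, centroid at (223.33, 15.00).
hole: A = −π·24² = -1809.56, centroid at (79.00, 74.00).
ΣA = 39473.41 in²
ΣAX̄ = (24000.00)(100.00) + (15707.96)(100.00) + (1575.00)(223.33) + (-1809.56)(79.00) = 4179591.29 in³
ΣAȲ = (24000.00)(60.00) + (15707.96)(162.44) + (1575.00)(15.00) + (-1809.56)(74.00) = 3881340.01 in³
X̄ = 4179591.29 / 39473.41 = 105.88 in
Ȳ = 3881340.01 / 39473.41 = 98.33 in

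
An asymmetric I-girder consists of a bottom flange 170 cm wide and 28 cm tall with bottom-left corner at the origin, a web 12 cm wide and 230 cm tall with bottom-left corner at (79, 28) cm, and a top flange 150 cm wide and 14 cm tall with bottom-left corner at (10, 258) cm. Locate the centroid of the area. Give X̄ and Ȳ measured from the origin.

bottom flange: A = 170 × 28 = 4760.00, centroid at (85.00, 14.00).
web: A = 12 × 230 = 2760.00, centroid at (85.00, 143.00).
top flange: A = 150 × 14 = 2100.00, centroid at (85.00, 265.00).
ΣA = 9620.00 cm²
ΣAX̄ = (4760.00)(85.00) + (2760.00)(85.00) + (2100.00)(85.00) = 817700.00 cm³
ΣAȲ = (4760.00)(14.00) + (2760.00)(143.00) + (2100.00)(265.00) = 1017820.00 cm³
X̄ = 817700.00 / 9620.00 = 85.00 cm
Ȳ = 1017820.00 / 9620.00 = 105.80 cm

X̄ = 85.00 cm, Ȳ = 105.80 cm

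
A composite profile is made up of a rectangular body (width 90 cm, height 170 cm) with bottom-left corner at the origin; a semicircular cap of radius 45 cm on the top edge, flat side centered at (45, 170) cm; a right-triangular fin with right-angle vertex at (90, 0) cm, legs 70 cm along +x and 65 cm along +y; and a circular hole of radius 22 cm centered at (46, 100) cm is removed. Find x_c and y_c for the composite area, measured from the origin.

rectangular body: A = 90 × 170 = 15300.00, centroid at (45.00, 85.00).
semicircular top: A = ½π·45² = 3180.86, centroid at (45.00, 189.10).
triangular fin: A = ½·70·65 = 2275.00, centroid at (113.33, 21.67).
hole: A = −π·22² = -1520.53, centroid at (46.00, 100.00).
ΣA = 19235.33 cm²
ΣAx_c = (15300.00)(45.00) + (3180.86)(45.00) + (2275.00)(113.33) + (-1520.53)(46.00) = 1019527.73 cm³
ΣAy_c = (15300.00)(85.00) + (3180.86)(189.10) + (2275.00)(21.67) + (-1520.53)(100.00) = 1799235.22 cm³
x_c = 1019527.73 / 19235.33 = 53.00 cm
y_c = 1799235.22 / 19235.33 = 93.54 cm

x_c = 53.00 cm, y_c = 93.54 cm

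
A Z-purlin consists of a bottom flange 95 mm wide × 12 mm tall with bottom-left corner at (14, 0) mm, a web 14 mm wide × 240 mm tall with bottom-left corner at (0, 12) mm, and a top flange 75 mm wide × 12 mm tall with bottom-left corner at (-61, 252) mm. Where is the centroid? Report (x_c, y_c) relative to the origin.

x_c = 13.42 mm, y_c = 126.40 mm

bottom flange: A = 95 × 12 = 1140.00, centroid at (61.50, 6.00).
web: A = 14 × 240 = 3360.00, centroid at (7.00, 132.00).
top flange: A = 75 × 12 = 900.00, centroid at (-23.50, 258.00).
ΣA = 5400.00 mm², ΣAx_c = 72480.00 mm³, ΣAy_c = 682560.00 mm³.
x_c = 72480.00/5400.00 = 13.42 mm; y_c = 682560.00/5400.00 = 126.40 mm.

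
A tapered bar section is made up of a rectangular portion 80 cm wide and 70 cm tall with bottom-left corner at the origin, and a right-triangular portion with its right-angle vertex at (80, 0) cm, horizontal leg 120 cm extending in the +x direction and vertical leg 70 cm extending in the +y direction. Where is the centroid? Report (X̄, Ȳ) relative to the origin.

X̄ = 74.29 cm, Ȳ = 30.00 cm

Part | A | x̄ᵢ | ȳᵢ | A·x̄ᵢ | A·ȳᵢ
rectangular portion | 5600.00 | 40.00 | 35.00 | 224000.00 | 196000.00
triangular portion | 4200.00 | 120.00 | 23.33 | 504000.00 | 98000.00
Σ | 9800.00 |  |  | 728000.00 | 294000.00
X̄ = 728000.00 / 9800.00 = 74.29 cm
Ȳ = 294000.00 / 9800.00 = 30.00 cm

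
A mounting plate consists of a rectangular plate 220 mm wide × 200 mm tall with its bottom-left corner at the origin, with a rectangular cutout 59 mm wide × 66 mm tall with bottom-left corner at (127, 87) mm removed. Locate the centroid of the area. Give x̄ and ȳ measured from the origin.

plate: A = 220 × 200 = 44000.00, centroid at (110.00, 100.00).
hole: A = −(59 × 66) = -3894.00, centroid at (156.50, 120.00).
ΣA = 40106.00 mm², ΣAx̄ = 4230589.00 mm³, ΣAȳ = 3932720.00 mm³.
x̄ = 4230589.00/40106.00 = 105.49 mm; ȳ = 3932720.00/40106.00 = 98.06 mm.

x̄ = 105.49 mm, ȳ = 98.06 mm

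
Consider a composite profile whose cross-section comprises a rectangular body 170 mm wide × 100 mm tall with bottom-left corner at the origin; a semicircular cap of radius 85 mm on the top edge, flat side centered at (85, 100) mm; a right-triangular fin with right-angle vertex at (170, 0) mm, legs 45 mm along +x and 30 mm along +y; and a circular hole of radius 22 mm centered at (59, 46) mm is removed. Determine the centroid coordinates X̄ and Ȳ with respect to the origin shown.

X̄ = 88.89 mm, Ȳ = 84.76 mm

rectangular body: A = 170 × 100 = 17000.00, centroid at (85.00, 50.00).
semicircular top: A = ½π·85² = 11349.00, centroid at (85.00, 136.08).
triangular fin: A = ½·45·30 = 675.00, centroid at (185.00, 10.00).
hole: A = −π·22² = -1520.53, centroid at (59.00, 46.00).
ΣA = 27503.47 mm²
ΣAX̄ = (17000.00)(85.00) + (11349.00)(85.00) + (675.00)(185.00) + (-1520.53)(59.00) = 2444828.97 mm³
ΣAȲ = (17000.00)(50.00) + (11349.00)(136.08) + (675.00)(10.00) + (-1520.53)(46.00) = 2331122.59 mm³
X̄ = 2444828.97 / 27503.47 = 88.89 mm
Ȳ = 2331122.59 / 27503.47 = 84.76 mm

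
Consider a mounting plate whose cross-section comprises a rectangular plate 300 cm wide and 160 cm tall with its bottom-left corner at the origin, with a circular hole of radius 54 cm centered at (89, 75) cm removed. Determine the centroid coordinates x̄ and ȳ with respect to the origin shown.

plate: A = 300 × 160 = 48000.00, centroid at (150.00, 80.00).
hole: A = −π·54² = -9160.88, centroid at (89.00, 75.00).
ΣA = 38839.12 cm², ΣAx̄ = 6384681.31 cm³, ΣAȳ = 3152933.69 cm³.
x̄ = 6384681.31/38839.12 = 164.39 cm; ȳ = 3152933.69/38839.12 = 81.18 cm.

x̄ = 164.39 cm, ȳ = 81.18 cm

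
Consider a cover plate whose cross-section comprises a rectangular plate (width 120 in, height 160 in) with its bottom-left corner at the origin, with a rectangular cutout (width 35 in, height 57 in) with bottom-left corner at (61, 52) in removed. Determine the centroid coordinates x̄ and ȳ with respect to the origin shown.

x̄ = 57.85 in, ȳ = 79.94 in

plate: A = 120 × 160 = 19200.00, centroid at (60.00, 80.00).
hole: A = −(35 × 57) = -1995.00, centroid at (78.50, 80.50).
ΣA = 17205.00 in², ΣAx̄ = 995392.50 in³, ΣAȳ = 1375402.50 in³.
x̄ = 995392.50/17205.00 = 57.85 in; ȳ = 1375402.50/17205.00 = 79.94 in.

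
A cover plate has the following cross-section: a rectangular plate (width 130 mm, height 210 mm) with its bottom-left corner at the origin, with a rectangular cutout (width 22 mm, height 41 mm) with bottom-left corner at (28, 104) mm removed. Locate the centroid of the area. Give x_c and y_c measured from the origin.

x_c = 65.89 mm, y_c = 104.33 mm

plate: A = 130 × 210 = 27300.00, centroid at (65.00, 105.00).
hole: A = −(22 × 41) = -902.00, centroid at (39.00, 124.50).
ΣA = 26398.00 mm², ΣAx_c = 1739322.00 mm³, ΣAy_c = 2754201.00 mm³.
x_c = 1739322.00/26398.00 = 65.89 mm; y_c = 2754201.00/26398.00 = 104.33 mm.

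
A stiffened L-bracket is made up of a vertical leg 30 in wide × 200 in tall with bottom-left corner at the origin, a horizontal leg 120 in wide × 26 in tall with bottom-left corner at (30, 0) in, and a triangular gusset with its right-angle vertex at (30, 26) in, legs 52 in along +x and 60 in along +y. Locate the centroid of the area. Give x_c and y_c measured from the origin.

x_c = 41.63 in, y_c = 66.70 in

vertical leg: A = 30 × 200 = 6000.00, centroid at (15.00, 100.00).
horizontal leg: A = 120 × 26 = 3120.00, centroid at (90.00, 13.00).
gusset: A = ½·52·60 = 1560.00, centroid at (47.33, 46.00).
ΣA = 10680.00 in², ΣAx_c = 444640.00 in³, ΣAy_c = 712320.00 in³.
x_c = 444640.00/10680.00 = 41.63 in; y_c = 712320.00/10680.00 = 66.70 in.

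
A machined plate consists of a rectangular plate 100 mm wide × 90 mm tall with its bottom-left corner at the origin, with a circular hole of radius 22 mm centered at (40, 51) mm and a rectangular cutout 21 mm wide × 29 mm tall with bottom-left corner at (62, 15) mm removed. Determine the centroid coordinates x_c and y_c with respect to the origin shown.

x_c = 50.22 mm, y_c = 45.05 mm

Part | A | x̄ᵢ | ȳᵢ | A·x̄ᵢ | A·ȳᵢ
plate | 9000.00 | 50.00 | 45.00 | 450000.00 | 405000.00
hole 1 | -1520.53 | 40.00 | 51.00 | -60821.23 | -77547.07
hole 2 | -609.00 | 72.50 | 29.50 | -44152.50 | -17965.50
Σ | 6870.47 |  |  | 345026.27 | 309487.43
x_c = 345026.27 / 6870.47 = 50.22 mm
y_c = 309487.43 / 6870.47 = 45.05 mm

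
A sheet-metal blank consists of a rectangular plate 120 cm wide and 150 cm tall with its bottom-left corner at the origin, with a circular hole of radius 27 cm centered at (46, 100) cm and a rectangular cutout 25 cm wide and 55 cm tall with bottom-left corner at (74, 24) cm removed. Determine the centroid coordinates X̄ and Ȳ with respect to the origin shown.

plate: A = 120 × 150 = 18000.00, centroid at (60.00, 75.00).
hole 1: A = −π·27² = -2290.22, centroid at (46.00, 100.00).
hole 2: A = −(25 × 55) = -1375.00, centroid at (86.50, 51.50).
ΣA = 14334.78 cm²
ΣAX̄ = (18000.00)(60.00) + (-2290.22)(46.00) + (-1375.00)(86.50) = 855712.33 cm³
ΣAȲ = (18000.00)(75.00) + (-2290.22)(100.00) + (-1375.00)(51.50) = 1050165.40 cm³
X̄ = 855712.33 / 14334.78 = 59.69 cm
Ȳ = 1050165.40 / 14334.78 = 73.26 cm

X̄ = 59.69 cm, Ȳ = 73.26 cm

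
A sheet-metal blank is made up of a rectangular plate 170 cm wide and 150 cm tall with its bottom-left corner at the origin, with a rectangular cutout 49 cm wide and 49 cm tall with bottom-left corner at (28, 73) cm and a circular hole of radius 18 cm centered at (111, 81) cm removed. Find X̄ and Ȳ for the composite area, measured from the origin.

X̄ = 87.34 cm, Ȳ = 72.28 cm

plate: A = 170 × 150 = 25500.00, centroid at (85.00, 75.00).
hole 1: A = −(49 × 49) = -2401.00, centroid at (52.50, 97.50).
hole 2: A = −π·18² = -1017.88, centroid at (111.00, 81.00).
ΣA = 22081.12 cm², ΣAX̄ = 1928463.26 cm³, ΣAȲ = 1595954.54 cm³.
X̄ = 1928463.26/22081.12 = 87.34 cm; Ȳ = 1595954.54/22081.12 = 72.28 cm.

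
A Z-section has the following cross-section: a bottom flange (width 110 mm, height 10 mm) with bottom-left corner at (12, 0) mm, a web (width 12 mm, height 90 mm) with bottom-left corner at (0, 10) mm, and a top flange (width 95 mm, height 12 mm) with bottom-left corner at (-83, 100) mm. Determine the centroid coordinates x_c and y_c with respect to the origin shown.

bottom flange: A = 110 × 10 = 1100.00, centroid at (67.00, 5.00).
web: A = 12 × 90 = 1080.00, centroid at (6.00, 55.00).
top flange: A = 95 × 12 = 1140.00, centroid at (-35.50, 106.00).
ΣA = 3320.00 mm², ΣAx_c = 39710.00 mm³, ΣAy_c = 185740.00 mm³.
x_c = 39710.00/3320.00 = 11.96 mm; y_c = 185740.00/3320.00 = 55.95 mm.

x_c = 11.96 mm, y_c = 55.95 mm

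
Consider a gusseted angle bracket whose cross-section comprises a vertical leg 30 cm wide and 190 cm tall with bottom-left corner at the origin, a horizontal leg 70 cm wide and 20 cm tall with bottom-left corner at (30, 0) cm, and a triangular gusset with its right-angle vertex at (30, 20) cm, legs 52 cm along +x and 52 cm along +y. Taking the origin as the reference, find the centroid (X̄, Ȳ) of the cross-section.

vertical leg: A = 30 × 190 = 5700.00, centroid at (15.00, 95.00).
horizontal leg: A = 70 × 20 = 1400.00, centroid at (65.00, 10.00).
gusset: A = ½·52·52 = 1352.00, centroid at (47.33, 37.33).
ΣA = 8452.00 cm², ΣAX̄ = 240494.67 cm³, ΣAȲ = 605974.67 cm³.
X̄ = 240494.67/8452.00 = 28.45 cm; Ȳ = 605974.67/8452.00 = 71.70 cm.

X̄ = 28.45 cm, Ȳ = 71.70 cm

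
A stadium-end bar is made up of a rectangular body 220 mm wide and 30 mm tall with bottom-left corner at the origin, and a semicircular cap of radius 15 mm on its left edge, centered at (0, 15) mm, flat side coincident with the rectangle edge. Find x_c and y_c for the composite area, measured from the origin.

x_c = 104.09 mm, y_c = 15.00 mm

rectangular body: A = 220 × 30 = 6600.00, centroid at (110.00, 15.00).
semicircular end: A = ½π·15² = 353.43, centroid at (-6.37, 15.00).
ΣA = 6953.43 mm²
ΣAx_c = (6600.00)(110.00) + (353.43)(-6.37) = 723750.00 mm³
ΣAy_c = (6600.00)(15.00) + (353.43)(15.00) = 104301.44 mm³
x_c = 723750.00 / 6953.43 = 104.09 mm
y_c = 104301.44 / 6953.43 = 15.00 mm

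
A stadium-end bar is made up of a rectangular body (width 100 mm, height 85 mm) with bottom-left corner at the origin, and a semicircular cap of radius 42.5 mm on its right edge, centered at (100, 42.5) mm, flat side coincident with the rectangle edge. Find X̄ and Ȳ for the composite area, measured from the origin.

X̄ = 67.03 mm, Ȳ = 42.50 mm

rectangular body: A = 100 × 85 = 8500.00, centroid at (50.00, 42.50).
semicircular end: A = ½π·42.5² = 2837.25, centroid at (118.04, 42.50).
ΣA = 11337.25 mm²
ΣAX̄ = (8500.00)(50.00) + (2837.25)(118.04) = 759902.17 mm³
ΣAȲ = (8500.00)(42.50) + (2837.25)(42.50) = 481833.16 mm³
X̄ = 759902.17 / 11337.25 = 67.03 mm
Ȳ = 481833.16 / 11337.25 = 42.50 mm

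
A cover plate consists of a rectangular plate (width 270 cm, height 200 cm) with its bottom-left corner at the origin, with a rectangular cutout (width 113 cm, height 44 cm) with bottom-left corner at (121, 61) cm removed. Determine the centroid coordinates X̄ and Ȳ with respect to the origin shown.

X̄ = 130.69 cm, Ȳ = 101.72 cm

Part | A | x̄ᵢ | ȳᵢ | A·x̄ᵢ | A·ȳᵢ
plate | 54000.00 | 135.00 | 100.00 | 7290000.00 | 5400000.00
hole | -4972.00 | 177.50 | 83.00 | -882530.00 | -412676.00
Σ | 49028.00 |  |  | 6407470.00 | 4987324.00
X̄ = 6407470.00 / 49028.00 = 130.69 cm
Ȳ = 4987324.00 / 49028.00 = 101.72 cm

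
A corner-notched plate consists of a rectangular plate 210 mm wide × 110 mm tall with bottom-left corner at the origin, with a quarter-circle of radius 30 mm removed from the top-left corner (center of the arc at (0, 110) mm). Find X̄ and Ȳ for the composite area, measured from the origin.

Part | A | x̄ᵢ | ȳᵢ | A·x̄ᵢ | A·ȳᵢ
plate | 23100.00 | 105.00 | 55.00 | 2425500.00 | 1270500.00
removed quarter-circle | -706.86 | 12.73 | 97.27 | -9000.00 | -68754.42
Σ | 22393.14 |  |  | 2416500.00 | 1201745.58
X̄ = 2416500.00 / 22393.14 = 107.91 mm
Ȳ = 1201745.58 / 22393.14 = 53.67 mm

X̄ = 107.91 mm, Ȳ = 53.67 mm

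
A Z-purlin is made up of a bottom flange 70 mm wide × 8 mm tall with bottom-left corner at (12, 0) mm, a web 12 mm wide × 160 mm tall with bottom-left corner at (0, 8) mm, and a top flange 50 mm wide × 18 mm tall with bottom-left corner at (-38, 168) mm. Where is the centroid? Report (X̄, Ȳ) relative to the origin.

X̄ = 7.73 mm, Ȳ = 97.78 mm

Part | A | x̄ᵢ | ȳᵢ | A·x̄ᵢ | A·ȳᵢ
bottom flange | 560.00 | 47.00 | 4.00 | 26320.00 | 2240.00
web | 1920.00 | 6.00 | 88.00 | 11520.00 | 168960.00
top flange | 900.00 | -13.00 | 177.00 | -11700.00 | 159300.00
Σ | 3380.00 |  |  | 26140.00 | 330500.00
X̄ = 26140.00 / 3380.00 = 7.73 mm
Ȳ = 330500.00 / 3380.00 = 97.78 mm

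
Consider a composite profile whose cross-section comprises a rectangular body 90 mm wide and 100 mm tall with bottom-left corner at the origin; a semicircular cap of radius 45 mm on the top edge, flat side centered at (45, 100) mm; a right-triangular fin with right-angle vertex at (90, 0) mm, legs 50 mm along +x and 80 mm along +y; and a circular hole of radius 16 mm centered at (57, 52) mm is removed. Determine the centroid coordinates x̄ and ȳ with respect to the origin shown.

x̄ = 53.50 mm, ȳ = 62.82 mm

rectangular body: A = 90 × 100 = 9000.00, centroid at (45.00, 50.00).
semicircular top: A = ½π·45² = 3180.86, centroid at (45.00, 119.10).
triangular fin: A = ½·50·80 = 2000.00, centroid at (106.67, 26.67).
hole: A = −π·16² = -804.25, centroid at (57.00, 52.00).
ΣA = 13376.61 mm²
ΣAx̄ = (9000.00)(45.00) + (3180.86)(45.00) + (2000.00)(106.67) + (-804.25)(57.00) = 715630.03 mm³
ΣAȳ = (9000.00)(50.00) + (3180.86)(119.10) + (2000.00)(26.67) + (-804.25)(52.00) = 840348.71 mm³
x̄ = 715630.03 / 13376.61 = 53.50 mm
ȳ = 840348.71 / 13376.61 = 62.82 mm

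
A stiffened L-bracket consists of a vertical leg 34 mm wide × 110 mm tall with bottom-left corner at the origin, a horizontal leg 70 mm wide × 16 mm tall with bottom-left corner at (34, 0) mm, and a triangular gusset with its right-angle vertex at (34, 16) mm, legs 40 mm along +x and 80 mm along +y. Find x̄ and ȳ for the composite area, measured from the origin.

x̄ = 33.53 mm, ȳ = 43.80 mm

Part | A | x̄ᵢ | ȳᵢ | A·x̄ᵢ | A·ȳᵢ
vertical leg | 3740.00 | 17.00 | 55.00 | 63580.00 | 205700.00
horizontal leg | 1120.00 | 69.00 | 8.00 | 77280.00 | 8960.00
gusset | 1600.00 | 47.33 | 42.67 | 75733.33 | 68266.67
Σ | 6460.00 |  |  | 216593.33 | 282926.67
x̄ = 216593.33 / 6460.00 = 33.53 mm
ȳ = 282926.67 / 6460.00 = 43.80 mm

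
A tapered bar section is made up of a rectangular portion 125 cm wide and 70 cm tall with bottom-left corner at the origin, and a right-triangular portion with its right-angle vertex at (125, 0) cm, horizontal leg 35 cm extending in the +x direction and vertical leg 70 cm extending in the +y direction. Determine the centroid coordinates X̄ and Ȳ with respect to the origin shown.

rectangular portion: A = 125 × 70 = 8750.00, centroid at (62.50, 35.00).
triangular portion: A = ½·35·70 = 1225.00, centroid at (136.67, 23.33).
ΣA = 9975.00 cm²
ΣAX̄ = (8750.00)(62.50) + (1225.00)(136.67) = 714291.67 cm³
ΣAȲ = (8750.00)(35.00) + (1225.00)(23.33) = 334833.33 cm³
X̄ = 714291.67 / 9975.00 = 71.61 cm
Ȳ = 334833.33 / 9975.00 = 33.57 cm

X̄ = 71.61 cm, Ȳ = 33.57 cm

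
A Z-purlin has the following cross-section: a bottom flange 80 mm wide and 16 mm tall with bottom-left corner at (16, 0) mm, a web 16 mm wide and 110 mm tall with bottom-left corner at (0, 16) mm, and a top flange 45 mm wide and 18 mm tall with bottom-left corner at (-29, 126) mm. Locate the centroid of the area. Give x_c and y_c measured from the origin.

bottom flange: A = 80 × 16 = 1280.00, centroid at (56.00, 8.00).
web: A = 16 × 110 = 1760.00, centroid at (8.00, 71.00).
top flange: A = 45 × 18 = 810.00, centroid at (-6.50, 135.00).
ΣA = 3850.00 mm²
ΣAx_c = (1280.00)(56.00) + (1760.00)(8.00) + (810.00)(-6.50) = 80495.00 mm³
ΣAy_c = (1280.00)(8.00) + (1760.00)(71.00) + (810.00)(135.00) = 244550.00 mm³
x_c = 80495.00 / 3850.00 = 20.91 mm
y_c = 244550.00 / 3850.00 = 63.52 mm

x_c = 20.91 mm, y_c = 63.52 mm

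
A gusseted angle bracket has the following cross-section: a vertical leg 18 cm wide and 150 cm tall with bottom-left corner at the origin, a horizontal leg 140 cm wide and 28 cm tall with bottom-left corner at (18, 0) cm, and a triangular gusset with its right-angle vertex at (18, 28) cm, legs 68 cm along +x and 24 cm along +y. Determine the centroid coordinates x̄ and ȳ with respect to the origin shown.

vertical leg: A = 18 × 150 = 2700.00, centroid at (9.00, 75.00).
horizontal leg: A = 140 × 28 = 3920.00, centroid at (88.00, 14.00).
gusset: A = ½·68·24 = 816.00, centroid at (40.67, 36.00).
ΣA = 7436.00 cm²
ΣAx̄ = (2700.00)(9.00) + (3920.00)(88.00) + (816.00)(40.67) = 402444.00 cm³
ΣAȳ = (2700.00)(75.00) + (3920.00)(14.00) + (816.00)(36.00) = 286756.00 cm³
x̄ = 402444.00 / 7436.00 = 54.12 cm
ȳ = 286756.00 / 7436.00 = 38.56 cm

x̄ = 54.12 cm, ȳ = 38.56 cm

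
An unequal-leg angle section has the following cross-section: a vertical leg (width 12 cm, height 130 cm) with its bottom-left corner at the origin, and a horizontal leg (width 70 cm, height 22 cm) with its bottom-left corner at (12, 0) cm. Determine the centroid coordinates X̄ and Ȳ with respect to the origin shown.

Part | A | x̄ᵢ | ȳᵢ | A·x̄ᵢ | A·ȳᵢ
vertical leg | 1560.00 | 6.00 | 65.00 | 9360.00 | 101400.00
horizontal leg | 1540.00 | 47.00 | 11.00 | 72380.00 | 16940.00
Σ | 3100.00 |  |  | 81740.00 | 118340.00
X̄ = 81740.00 / 3100.00 = 26.37 cm
Ȳ = 118340.00 / 3100.00 = 38.17 cm

X̄ = 26.37 cm, Ȳ = 38.17 cm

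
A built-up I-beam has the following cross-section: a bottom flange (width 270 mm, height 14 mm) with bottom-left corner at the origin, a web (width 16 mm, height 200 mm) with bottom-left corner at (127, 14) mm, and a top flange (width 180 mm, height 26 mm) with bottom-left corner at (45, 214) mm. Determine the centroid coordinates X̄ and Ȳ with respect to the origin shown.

X̄ = 135.00 mm, Ȳ = 124.67 mm

bottom flange: A = 270 × 14 = 3780.00, centroid at (135.00, 7.00).
web: A = 16 × 200 = 3200.00, centroid at (135.00, 114.00).
top flange: A = 180 × 26 = 4680.00, centroid at (135.00, 227.00).
ΣA = 11660.00 mm², ΣAX̄ = 1574100.00 mm³, ΣAȲ = 1453620.00 mm³.
X̄ = 1574100.00/11660.00 = 135.00 mm; Ȳ = 1453620.00/11660.00 = 124.67 mm.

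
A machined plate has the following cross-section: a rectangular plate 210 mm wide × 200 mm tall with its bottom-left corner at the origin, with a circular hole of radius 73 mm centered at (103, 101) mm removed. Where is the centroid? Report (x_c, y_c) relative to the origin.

plate: A = 210 × 200 = 42000.00, centroid at (105.00, 100.00).
hole: A = −π·73² = -16741.55, centroid at (103.00, 101.00).
ΣA = 25258.45 mm², ΣAx_c = 2685620.63 mm³, ΣAy_c = 2509103.73 mm³.
x_c = 2685620.63/25258.45 = 106.33 mm; y_c = 2509103.73/25258.45 = 99.34 mm.

x_c = 106.33 mm, y_c = 99.34 mm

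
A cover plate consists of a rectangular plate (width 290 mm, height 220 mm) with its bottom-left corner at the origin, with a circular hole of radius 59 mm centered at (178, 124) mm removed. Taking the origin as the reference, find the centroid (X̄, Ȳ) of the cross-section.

X̄ = 138.17 mm, Ȳ = 107.10 mm

plate: A = 290 × 220 = 63800.00, centroid at (145.00, 110.00).
hole: A = −π·59² = -10935.88, centroid at (178.00, 124.00).
ΣA = 52864.12 mm²
ΣAX̄ = (63800.00)(145.00) + (-10935.88)(178.00) = 7304412.64 mm³
ΣAȲ = (63800.00)(110.00) + (-10935.88)(124.00) = 5661950.38 mm³
X̄ = 7304412.64 / 52864.12 = 138.17 mm
Ȳ = 5661950.38 / 52864.12 = 107.10 mm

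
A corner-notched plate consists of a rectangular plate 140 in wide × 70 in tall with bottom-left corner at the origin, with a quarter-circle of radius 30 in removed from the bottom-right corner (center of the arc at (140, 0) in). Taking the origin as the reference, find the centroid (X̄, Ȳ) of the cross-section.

X̄ = 65.55 in, Ȳ = 36.73 in

plate: A = 140 × 70 = 9800.00, centroid at (70.00, 35.00).
removed quarter-circle: A = −¼π·30² = -706.86, centroid at (127.27, 12.73).
ΣA = 9093.14 in², ΣAX̄ = 596039.83 in³, ΣAȲ = 334000.00 in³.
X̄ = 596039.83/9093.14 = 65.55 in; Ȳ = 334000.00/9093.14 = 36.73 in.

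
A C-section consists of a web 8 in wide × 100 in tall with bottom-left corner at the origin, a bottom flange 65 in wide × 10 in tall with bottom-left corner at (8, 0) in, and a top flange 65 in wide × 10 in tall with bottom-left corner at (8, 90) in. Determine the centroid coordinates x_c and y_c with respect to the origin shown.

web: A = 8 × 100 = 800.00, centroid at (4.00, 50.00).
bottom flange: A = 65 × 10 = 650.00, centroid at (40.50, 5.00).
top flange: A = 65 × 10 = 650.00, centroid at (40.50, 95.00).
ΣA = 2100.00 in²
ΣAx_c = (800.00)(4.00) + (650.00)(40.50) + (650.00)(40.50) = 55850.00 in³
ΣAy_c = (800.00)(50.00) + (650.00)(5.00) + (650.00)(95.00) = 105000.00 in³
x_c = 55850.00 / 2100.00 = 26.60 in
y_c = 105000.00 / 2100.00 = 50.00 in

x_c = 26.60 in, y_c = 50.00 in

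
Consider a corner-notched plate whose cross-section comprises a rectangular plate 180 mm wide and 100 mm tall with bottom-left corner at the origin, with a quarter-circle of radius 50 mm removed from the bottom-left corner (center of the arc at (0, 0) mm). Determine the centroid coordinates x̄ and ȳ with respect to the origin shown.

plate: A = 180 × 100 = 18000.00, centroid at (90.00, 50.00).
removed quarter-circle: A = −¼π·50² = -1963.50, centroid at (21.22, 21.22).
ΣA = 16036.50 mm², ΣAx̄ = 1578333.33 mm³, ΣAȳ = 858333.33 mm³.
x̄ = 1578333.33/16036.50 = 98.42 mm; ȳ = 858333.33/16036.50 = 53.52 mm.

x̄ = 98.42 mm, ȳ = 53.52 mm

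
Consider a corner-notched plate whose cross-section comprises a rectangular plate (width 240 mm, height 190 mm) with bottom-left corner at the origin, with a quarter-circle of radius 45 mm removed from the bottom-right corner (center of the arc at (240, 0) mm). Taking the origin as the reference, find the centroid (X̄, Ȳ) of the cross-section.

Part | A | x̄ᵢ | ȳᵢ | A·x̄ᵢ | A·ȳᵢ
plate | 45600.00 | 120.00 | 95.00 | 5472000.00 | 4332000.00
removed quarter-circle | -1590.43 | 220.90 | 19.10 | -351328.51 | -30375.00
Σ | 44009.57 |  |  | 5120671.49 | 4301625.00
X̄ = 5120671.49 / 44009.57 = 116.35 mm
Ȳ = 4301625.00 / 44009.57 = 97.74 mm

X̄ = 116.35 mm, Ȳ = 97.74 mm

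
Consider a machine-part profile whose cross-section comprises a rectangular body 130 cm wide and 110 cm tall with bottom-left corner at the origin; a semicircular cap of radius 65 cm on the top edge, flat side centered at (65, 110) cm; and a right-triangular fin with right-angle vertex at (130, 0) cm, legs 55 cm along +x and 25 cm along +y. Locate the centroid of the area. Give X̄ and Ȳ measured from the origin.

rectangular body: A = 130 × 110 = 14300.00, centroid at (65.00, 55.00).
semicircular top: A = ½π·65² = 6636.61, centroid at (65.00, 137.59).
triangular fin: A = ½·55·25 = 687.50, centroid at (148.33, 8.33).
ΣA = 21624.11 cm²
ΣAX̄ = (14300.00)(65.00) + (6636.61)(65.00) + (687.50)(148.33) = 1462859.11 cm³
ΣAȲ = (14300.00)(55.00) + (6636.61)(137.59) + (687.50)(8.33) = 1705340.09 cm³
X̄ = 1462859.11 / 21624.11 = 67.65 cm
Ȳ = 1705340.09 / 21624.11 = 78.86 cm

X̄ = 67.65 cm, Ȳ = 78.86 cm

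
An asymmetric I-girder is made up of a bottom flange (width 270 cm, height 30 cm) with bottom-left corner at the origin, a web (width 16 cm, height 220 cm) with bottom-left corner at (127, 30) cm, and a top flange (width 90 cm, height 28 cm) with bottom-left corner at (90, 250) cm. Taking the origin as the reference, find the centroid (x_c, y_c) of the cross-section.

bottom flange: A = 270 × 30 = 8100.00, centroid at (135.00, 15.00).
web: A = 16 × 220 = 3520.00, centroid at (135.00, 140.00).
top flange: A = 90 × 28 = 2520.00, centroid at (135.00, 264.00).
ΣA = 14140.00 cm², ΣAx_c = 1908900.00 cm³, ΣAy_c = 1279580.00 cm³.
x_c = 1908900.00/14140.00 = 135.00 cm; y_c = 1279580.00/14140.00 = 90.49 cm.

x_c = 135.00 cm, y_c = 90.49 cm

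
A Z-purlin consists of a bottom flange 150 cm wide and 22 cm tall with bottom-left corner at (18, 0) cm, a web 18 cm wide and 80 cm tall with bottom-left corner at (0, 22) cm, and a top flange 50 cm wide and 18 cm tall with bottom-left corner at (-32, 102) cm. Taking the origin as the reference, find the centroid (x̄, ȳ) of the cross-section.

x̄ = 55.60 cm, ȳ = 39.98 cm

Part | A | x̄ᵢ | ȳᵢ | A·x̄ᵢ | A·ȳᵢ
bottom flange | 3300.00 | 93.00 | 11.00 | 306900.00 | 36300.00
web | 1440.00 | 9.00 | 62.00 | 12960.00 | 89280.00
top flange | 900.00 | -7.00 | 111.00 | -6300.00 | 99900.00
Σ | 5640.00 |  |  | 313560.00 | 225480.00
x̄ = 313560.00 / 5640.00 = 55.60 cm
ȳ = 225480.00 / 5640.00 = 39.98 cm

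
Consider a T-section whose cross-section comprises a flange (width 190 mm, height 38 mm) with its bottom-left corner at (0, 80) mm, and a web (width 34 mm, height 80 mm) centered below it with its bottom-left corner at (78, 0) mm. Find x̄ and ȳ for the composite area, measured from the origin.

x̄ = 95.00 mm, ȳ = 82.86 mm

web: A = 34 × 80 = 2720.00, centroid at (95.00, 40.00).
flange: A = 190 × 38 = 7220.00, centroid at (95.00, 99.00).
ΣA = 9940.00 mm², ΣAx̄ = 944300.00 mm³, ΣAȳ = 823580.00 mm³.
x̄ = 944300.00/9940.00 = 95.00 mm; ȳ = 823580.00/9940.00 = 82.86 mm.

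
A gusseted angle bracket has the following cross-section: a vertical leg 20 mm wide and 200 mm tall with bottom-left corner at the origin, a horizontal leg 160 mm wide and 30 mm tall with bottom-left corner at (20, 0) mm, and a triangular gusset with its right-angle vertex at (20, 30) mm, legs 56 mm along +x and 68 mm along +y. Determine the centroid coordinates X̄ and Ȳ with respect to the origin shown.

Part | A | x̄ᵢ | ȳᵢ | A·x̄ᵢ | A·ȳᵢ
vertical leg | 4000.00 | 10.00 | 100.00 | 40000.00 | 400000.00
horizontal leg | 4800.00 | 100.00 | 15.00 | 480000.00 | 72000.00
gusset | 1904.00 | 38.67 | 52.67 | 73621.33 | 100277.33
Σ | 10704.00 |  |  | 593621.33 | 572277.33
X̄ = 593621.33 / 10704.00 = 55.46 mm
Ȳ = 572277.33 / 10704.00 = 53.46 mm

X̄ = 55.46 mm, Ȳ = 53.46 mm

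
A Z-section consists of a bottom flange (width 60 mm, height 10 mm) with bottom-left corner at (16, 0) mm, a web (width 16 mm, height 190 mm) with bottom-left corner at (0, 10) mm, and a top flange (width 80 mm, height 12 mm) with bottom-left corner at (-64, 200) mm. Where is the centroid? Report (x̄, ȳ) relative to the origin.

bottom flange: A = 60 × 10 = 600.00, centroid at (46.00, 5.00).
web: A = 16 × 190 = 3040.00, centroid at (8.00, 105.00).
top flange: A = 80 × 12 = 960.00, centroid at (-24.00, 206.00).
ΣA = 4600.00 mm², ΣAx̄ = 28880.00 mm³, ΣAȳ = 519960.00 mm³.
x̄ = 28880.00/4600.00 = 6.28 mm; ȳ = 519960.00/4600.00 = 113.03 mm.

x̄ = 6.28 mm, ȳ = 113.03 mm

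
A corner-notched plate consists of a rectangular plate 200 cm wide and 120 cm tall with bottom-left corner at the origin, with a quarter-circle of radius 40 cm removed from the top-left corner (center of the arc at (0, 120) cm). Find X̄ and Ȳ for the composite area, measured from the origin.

X̄ = 104.59 cm, Ȳ = 57.62 cm

plate: A = 200 × 120 = 24000.00, centroid at (100.00, 60.00).
removed quarter-circle: A = −¼π·40² = -1256.64, centroid at (16.98, 103.02).
ΣA = 22743.36 cm², ΣAX̄ = 2378666.67 cm³, ΣAȲ = 1310536.89 cm³.
X̄ = 2378666.67/22743.36 = 104.59 cm; Ȳ = 1310536.89/22743.36 = 57.62 cm.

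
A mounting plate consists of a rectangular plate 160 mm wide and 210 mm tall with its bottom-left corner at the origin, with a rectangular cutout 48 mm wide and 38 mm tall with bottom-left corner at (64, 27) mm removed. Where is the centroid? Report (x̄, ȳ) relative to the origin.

plate: A = 160 × 210 = 33600.00, centroid at (80.00, 105.00).
hole: A = −(48 × 38) = -1824.00, centroid at (88.00, 46.00).
ΣA = 31776.00 mm², ΣAx̄ = 2527488.00 mm³, ΣAȳ = 3444096.00 mm³.
x̄ = 2527488.00/31776.00 = 79.54 mm; ȳ = 3444096.00/31776.00 = 108.39 mm.

x̄ = 79.54 mm, ȳ = 108.39 mm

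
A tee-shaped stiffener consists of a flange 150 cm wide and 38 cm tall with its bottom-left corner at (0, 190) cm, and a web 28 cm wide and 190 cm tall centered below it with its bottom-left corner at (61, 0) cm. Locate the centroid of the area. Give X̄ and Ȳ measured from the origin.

X̄ = 75.00 cm, Ȳ = 153.97 cm

web: A = 28 × 190 = 5320.00, centroid at (75.00, 95.00).
flange: A = 150 × 38 = 5700.00, centroid at (75.00, 209.00).
ΣA = 11020.00 cm², ΣAX̄ = 826500.00 cm³, ΣAȲ = 1696700.00 cm³.
X̄ = 826500.00/11020.00 = 75.00 cm; Ȳ = 1696700.00/11020.00 = 153.97 cm.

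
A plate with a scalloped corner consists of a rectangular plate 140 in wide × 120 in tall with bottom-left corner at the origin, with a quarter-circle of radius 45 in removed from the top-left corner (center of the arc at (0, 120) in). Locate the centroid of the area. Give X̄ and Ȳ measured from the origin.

Part | A | x̄ᵢ | ȳᵢ | A·x̄ᵢ | A·ȳᵢ
plate | 16800.00 | 70.00 | 60.00 | 1176000.00 | 1008000.00
removed quarter-circle | -1590.43 | 19.10 | 100.90 | -30375.00 | -160476.75
Σ | 15209.57 |  |  | 1145625.00 | 847523.25
X̄ = 1145625.00 / 15209.57 = 75.32 in
Ȳ = 847523.25 / 15209.57 = 55.72 in

X̄ = 75.32 in, Ȳ = 55.72 in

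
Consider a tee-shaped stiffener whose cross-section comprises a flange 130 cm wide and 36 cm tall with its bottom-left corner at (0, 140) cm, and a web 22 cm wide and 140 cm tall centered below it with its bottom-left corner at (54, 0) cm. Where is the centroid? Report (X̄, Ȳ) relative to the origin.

X̄ = 65.00 cm, Ȳ = 123.07 cm

Part | A | x̄ᵢ | ȳᵢ | A·x̄ᵢ | A·ȳᵢ
web | 3080.00 | 65.00 | 70.00 | 200200.00 | 215600.00
flange | 4680.00 | 65.00 | 158.00 | 304200.00 | 739440.00
Σ | 7760.00 |  |  | 504400.00 | 955040.00
X̄ = 504400.00 / 7760.00 = 65.00 cm
Ȳ = 955040.00 / 7760.00 = 123.07 cm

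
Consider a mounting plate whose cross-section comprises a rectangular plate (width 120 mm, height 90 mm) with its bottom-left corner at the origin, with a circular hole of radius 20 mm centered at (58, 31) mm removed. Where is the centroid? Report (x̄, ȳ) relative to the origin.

plate: A = 120 × 90 = 10800.00, centroid at (60.00, 45.00).
hole: A = −π·20² = -1256.64, centroid at (58.00, 31.00).
ΣA = 9543.36 mm²
ΣAx̄ = (10800.00)(60.00) + (-1256.64)(58.00) = 575115.05 mm³
ΣAȳ = (10800.00)(45.00) + (-1256.64)(31.00) = 447044.25 mm³
x̄ = 575115.05 / 9543.36 = 60.26 mm
ȳ = 447044.25 / 9543.36 = 46.84 mm

x̄ = 60.26 mm, ȳ = 46.84 mm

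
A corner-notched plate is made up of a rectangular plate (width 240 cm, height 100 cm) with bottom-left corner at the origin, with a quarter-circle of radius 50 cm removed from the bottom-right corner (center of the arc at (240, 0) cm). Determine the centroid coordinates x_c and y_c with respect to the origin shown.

plate: A = 240 × 100 = 24000.00, centroid at (120.00, 50.00).
removed quarter-circle: A = −¼π·50² = -1963.50, centroid at (218.78, 21.22).
ΣA = 22036.50 cm²
ΣAx_c = (24000.00)(120.00) + (-1963.50)(218.78) = 2450427.77 cm³
ΣAy_c = (24000.00)(50.00) + (-1963.50)(21.22) = 1158333.33 cm³
x_c = 2450427.77 / 22036.50 = 111.20 cm
y_c = 1158333.33 / 22036.50 = 52.56 cm

x_c = 111.20 cm, y_c = 52.56 cm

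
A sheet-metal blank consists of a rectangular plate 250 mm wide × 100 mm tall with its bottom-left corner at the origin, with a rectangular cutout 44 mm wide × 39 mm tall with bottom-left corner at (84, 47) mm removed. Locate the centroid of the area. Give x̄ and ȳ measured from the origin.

plate: A = 250 × 100 = 25000.00, centroid at (125.00, 50.00).
hole: A = −(44 × 39) = -1716.00, centroid at (106.00, 66.50).
ΣA = 23284.00 mm²
ΣAx̄ = (25000.00)(125.00) + (-1716.00)(106.00) = 2943104.00 mm³
ΣAȳ = (25000.00)(50.00) + (-1716.00)(66.50) = 1135886.00 mm³
x̄ = 2943104.00 / 23284.00 = 126.40 mm
ȳ = 1135886.00 / 23284.00 = 48.78 mm

x̄ = 126.40 mm, ȳ = 48.78 mm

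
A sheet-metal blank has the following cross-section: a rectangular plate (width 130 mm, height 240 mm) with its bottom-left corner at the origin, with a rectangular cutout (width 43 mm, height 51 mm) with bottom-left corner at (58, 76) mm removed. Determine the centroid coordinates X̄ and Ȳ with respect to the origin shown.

Part | A | x̄ᵢ | ȳᵢ | A·x̄ᵢ | A·ȳᵢ
plate | 31200.00 | 65.00 | 120.00 | 2028000.00 | 3744000.00
hole | -2193.00 | 79.50 | 101.50 | -174343.50 | -222589.50
Σ | 29007.00 |  |  | 1853656.50 | 3521410.50
X̄ = 1853656.50 / 29007.00 = 63.90 mm
Ȳ = 3521410.50 / 29007.00 = 121.40 mm

X̄ = 63.90 mm, Ȳ = 121.40 mm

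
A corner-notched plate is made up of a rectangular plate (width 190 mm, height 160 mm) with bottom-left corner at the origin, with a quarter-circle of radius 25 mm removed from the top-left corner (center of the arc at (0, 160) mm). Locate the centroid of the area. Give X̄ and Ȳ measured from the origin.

plate: A = 190 × 160 = 30400.00, centroid at (95.00, 80.00).
removed quarter-circle: A = −¼π·25² = -490.87, centroid at (10.61, 149.39).
ΣA = 29909.13 mm², ΣAX̄ = 2882791.67 mm³, ΣAȲ = 2358668.52 mm³.
X̄ = 2882791.67/29909.13 = 96.39 mm; Ȳ = 2358668.52/29909.13 = 78.86 mm.

X̄ = 96.39 mm, Ȳ = 78.86 mm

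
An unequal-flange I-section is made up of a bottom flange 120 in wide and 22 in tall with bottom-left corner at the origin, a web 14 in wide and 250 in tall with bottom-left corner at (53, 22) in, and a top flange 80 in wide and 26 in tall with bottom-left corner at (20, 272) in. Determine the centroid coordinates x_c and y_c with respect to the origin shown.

bottom flange: A = 120 × 22 = 2640.00, centroid at (60.00, 11.00).
web: A = 14 × 250 = 3500.00, centroid at (60.00, 147.00).
top flange: A = 80 × 26 = 2080.00, centroid at (60.00, 285.00).
ΣA = 8220.00 in², ΣAx_c = 493200.00 in³, ΣAy_c = 1136340.00 in³.
x_c = 493200.00/8220.00 = 60.00 in; y_c = 1136340.00/8220.00 = 138.24 in.

x_c = 60.00 in, y_c = 138.24 in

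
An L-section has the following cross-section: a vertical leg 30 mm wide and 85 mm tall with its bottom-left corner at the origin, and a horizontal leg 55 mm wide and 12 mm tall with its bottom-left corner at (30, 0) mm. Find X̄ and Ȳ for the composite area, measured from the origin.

X̄ = 23.74 mm, Ȳ = 35.00 mm

vertical leg: A = 30 × 85 = 2550.00, centroid at (15.00, 42.50).
horizontal leg: A = 55 × 12 = 660.00, centroid at (57.50, 6.00).
ΣA = 3210.00 mm²
ΣAX̄ = (2550.00)(15.00) + (660.00)(57.50) = 76200.00 mm³
ΣAȲ = (2550.00)(42.50) + (660.00)(6.00) = 112335.00 mm³
X̄ = 76200.00 / 3210.00 = 23.74 mm
Ȳ = 112335.00 / 3210.00 = 35.00 mm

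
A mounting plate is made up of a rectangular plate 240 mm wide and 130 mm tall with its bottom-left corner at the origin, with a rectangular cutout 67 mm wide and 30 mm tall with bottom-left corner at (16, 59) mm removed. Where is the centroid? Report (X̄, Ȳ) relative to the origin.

X̄ = 124.85 mm, Ȳ = 64.38 mm

plate: A = 240 × 130 = 31200.00, centroid at (120.00, 65.00).
hole: A = −(67 × 30) = -2010.00, centroid at (49.50, 74.00).
ΣA = 29190.00 mm², ΣAX̄ = 3644505.00 mm³, ΣAȲ = 1879260.00 mm³.
X̄ = 3644505.00/29190.00 = 124.85 mm; Ȳ = 1879260.00/29190.00 = 64.38 mm.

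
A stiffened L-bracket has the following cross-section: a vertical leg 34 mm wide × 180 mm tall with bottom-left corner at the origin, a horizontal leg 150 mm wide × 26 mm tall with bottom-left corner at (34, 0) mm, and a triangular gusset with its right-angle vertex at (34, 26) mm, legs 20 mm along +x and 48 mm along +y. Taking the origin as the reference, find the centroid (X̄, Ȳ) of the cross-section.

X̄ = 52.25 mm, Ȳ = 59.21 mm

vertical leg: A = 34 × 180 = 6120.00, centroid at (17.00, 90.00).
horizontal leg: A = 150 × 26 = 3900.00, centroid at (109.00, 13.00).
gusset: A = ½·20·48 = 480.00, centroid at (40.67, 42.00).
ΣA = 10500.00 mm², ΣAX̄ = 548660.00 mm³, ΣAȲ = 621660.00 mm³.
X̄ = 548660.00/10500.00 = 52.25 mm; Ȳ = 621660.00/10500.00 = 59.21 mm.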